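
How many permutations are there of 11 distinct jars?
11! = 39916800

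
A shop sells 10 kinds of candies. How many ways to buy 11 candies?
C(11+10-1, 10-1) = C(20, 9) = 167960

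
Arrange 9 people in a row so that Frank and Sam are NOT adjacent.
Total - adjacent = 9! - (9-1)!×2 = 362880 - 80640 = 282240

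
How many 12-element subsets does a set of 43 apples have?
C(43,12) = 43!/(12!×31!) = 15338678264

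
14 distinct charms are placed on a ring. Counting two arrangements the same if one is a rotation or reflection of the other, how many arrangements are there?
(14-1)!/2 = 6227020800/2 = 3113510400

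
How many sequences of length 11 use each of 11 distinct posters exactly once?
11! = 39916800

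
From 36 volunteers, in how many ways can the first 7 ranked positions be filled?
P(36,7) = 36!/(36-7)! = 42072307200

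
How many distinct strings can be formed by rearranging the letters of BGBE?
4! / (2! × 1! × 1!) = 12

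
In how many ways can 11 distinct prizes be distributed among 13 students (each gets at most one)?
P(13,11) = 13!/(13-11)! = 3113510400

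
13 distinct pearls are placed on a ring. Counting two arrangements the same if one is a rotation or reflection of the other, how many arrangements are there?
(13-1)!/2 = 479001600/2 = 239500800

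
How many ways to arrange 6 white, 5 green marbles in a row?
11! / (6! × 5!) = 462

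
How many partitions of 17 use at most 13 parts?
By conjugation, equals partitions of 17 into parts ≤ 13. Let r_j(i) = number of partitions of i into parts ≤ j, for i = 0..17. r_1(i) = 1 for all i; r_j(i) = r_{j-1}(i) + r_j(i-j). Rows j = 2..13: ≤2: 1 1 2 2 3 3 4 4 5 5 6 6 7 7 8 8 9 9; ≤3: 1 1 2 3 4 5 7 8 10 12 14 16 19 21 24 27 30 33; ≤4: 1 1 2 3 5 6 9 11 15 18 23 27 34 39 47 54 64 72; ≤5: 1 1 2 3 5 7 10 13 18 23 30 37 47 57 70 84 101 119; ≤6: 1 1 2 3 5 7 11 14 20 26 35 44 58 71 90 110 136 163; ≤7: 1 1 2 3 5 7 11 15 21 28 38 49 65 82 105 131 164 201; ≤8: 1 1 2 3 5 7 11 15 22 29 40 52 70 89 116 146 186 230; ≤9: 1 1 2 3 5 7 11 15 22 30 41 54 73 94 123 157 201 252; ≤10: 1 1 2 3 5 7 11 15 22 30 42 55 75 97 128 164 212 267; ≤11: 1 1 2 3 5 7 11 15 22 30 42 56 76 99 131 169 219 278; ≤12: 1 1 2 3 5 7 11 15 22 30 42 56 77 100 133 172 224 285; ≤13: 1 1 2 3 5 7 11 15 22 30 42 56 77 101 134 174 227 290. r_13(17) = 290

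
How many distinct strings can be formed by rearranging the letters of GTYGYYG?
7! / (3! × 3! × 1!) = 140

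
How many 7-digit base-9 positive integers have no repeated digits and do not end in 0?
Last digit: 8 nonzero choices. First digit: 7 (nonzero, ≠last). Middle 5: P(7,5) = 2520. Total = 141120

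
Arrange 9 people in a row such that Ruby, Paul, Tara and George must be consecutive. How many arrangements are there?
Treat the 4 as one block: (9-4+1)! × 4! = 720 × 24 = 17280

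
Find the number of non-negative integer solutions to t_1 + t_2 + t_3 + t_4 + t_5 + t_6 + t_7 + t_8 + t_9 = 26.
C(26+9-1, 9-1) = C(34, 8) = 18156204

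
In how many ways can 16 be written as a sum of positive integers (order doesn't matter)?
Pentagonal recurrence p(n) = p(n-1) + p(n-2) - p(n-5) - p(n-7) + p(n-12) + p(n-15) - ... gives p(0..15) = 1, 1, 2, 3, 5, 7, 11, 15, 22, 30, 42, 56, 77, 101, 135, 176. p(16) = p(15) + p(14) - p(11) - p(9) + p(4) + p(1) = 176 + 135 - 56 - 30 + 5 + 1 = 231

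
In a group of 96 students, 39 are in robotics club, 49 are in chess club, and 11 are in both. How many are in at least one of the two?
|A∪B| = |A| + |B| - |A∩B| = 39 + 49 - 11 = 77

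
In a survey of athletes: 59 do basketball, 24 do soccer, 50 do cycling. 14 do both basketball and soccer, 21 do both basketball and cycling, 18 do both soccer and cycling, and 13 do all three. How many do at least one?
|A∪B∪C| = 59+24+50-14-21-18+13 = 93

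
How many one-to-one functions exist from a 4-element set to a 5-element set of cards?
P(5,4) = 5!/(5-4)! = 120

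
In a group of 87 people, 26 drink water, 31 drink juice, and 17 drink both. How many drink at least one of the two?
|A∪B| = |A| + |B| - |A∩B| = 26 + 31 - 17 = 40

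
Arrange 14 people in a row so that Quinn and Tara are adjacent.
Treat as block: (14-1)! × 2! = 6227020800 × 2 = 12454041600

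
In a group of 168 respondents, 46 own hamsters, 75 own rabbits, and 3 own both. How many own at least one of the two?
|A∪B| = |A| + |B| - |A∩B| = 46 + 75 - 3 = 118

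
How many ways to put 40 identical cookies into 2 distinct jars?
C(40+2-1, 2-1) = C(41, 1) = 41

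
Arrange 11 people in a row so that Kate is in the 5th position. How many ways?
Fix one position: (11-1)! = 3628800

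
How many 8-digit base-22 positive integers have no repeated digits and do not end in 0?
Last digit: 21 nonzero choices. First digit: 20 (nonzero, ≠last). Middle 6: P(20,6) = 27907200. Total = 11721024000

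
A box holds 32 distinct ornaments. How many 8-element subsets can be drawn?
C(32,8) = 32!/(8!×24!) = 10518300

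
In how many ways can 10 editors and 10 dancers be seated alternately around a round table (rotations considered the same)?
Fix one of the editors: (10-1)! ways for the remaining editors, × 10! ways for the dancers = 362880 × 3628800 = 1316818944000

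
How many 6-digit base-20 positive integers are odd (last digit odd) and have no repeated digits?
Last∈{1,3,5,7,9,11,13,15,17,19}. Last=0: 0. Last nonzero: 10×18×P(18,4) = 13219200. Total = 13219200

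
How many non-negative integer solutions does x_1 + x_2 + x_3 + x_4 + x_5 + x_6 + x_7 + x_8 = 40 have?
C(40+8-1, 8-1) = C(47, 7) = 62891499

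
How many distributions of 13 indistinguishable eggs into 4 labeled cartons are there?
C(13+4-1, 4-1) = C(16, 3) = 560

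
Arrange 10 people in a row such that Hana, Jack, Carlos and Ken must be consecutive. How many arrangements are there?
Treat the 4 as one block: (10-4+1)! × 4! = 5040 × 24 = 120960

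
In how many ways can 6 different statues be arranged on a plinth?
6! = 720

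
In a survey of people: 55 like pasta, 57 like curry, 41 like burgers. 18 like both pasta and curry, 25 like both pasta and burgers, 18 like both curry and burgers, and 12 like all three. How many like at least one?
|A∪B∪C| = 55+57+41-18-25-18+12 = 104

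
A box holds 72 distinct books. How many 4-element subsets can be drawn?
C(72,4) = 72!/(4!×68!) = 1028790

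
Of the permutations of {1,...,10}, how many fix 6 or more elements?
Exactly j fixed points: C(10,j)·!(10-j); sum over j ≥ 6 (derangement numbers via !m = (m-1)·(!(m-1) + !(m-2)): !0..!4 = 1, 0, 1, 2, 9). Σ_{j=6}^{10} C(10,j)·!(10-j) = C(10,6)·!4 + C(10,7)·!3 + C(10,8)·!2 + C(10,9)·!1 + C(10,10)·!0 = 210·9 + 120·2 + 45·1 + 10·0 + 1·1 = 2176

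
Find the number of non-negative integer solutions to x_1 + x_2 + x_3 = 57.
C(57+3-1, 3-1) = C(59, 2) = 1711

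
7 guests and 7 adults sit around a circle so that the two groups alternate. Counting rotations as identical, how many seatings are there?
Fix one of the guests: (7-1)! ways for the remaining guests, × 7! ways for the adults = 720 × 5040 = 3628800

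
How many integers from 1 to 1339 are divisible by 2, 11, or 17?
⌊1339/2⌋+⌊1339/11⌋+⌊1339/17⌋ - ⌊1339/22⌋-⌊1339/34⌋-⌊1339/187⌋ + ⌊1339/374⌋ = 669+121+78 - 60-39-7 + 3 = 765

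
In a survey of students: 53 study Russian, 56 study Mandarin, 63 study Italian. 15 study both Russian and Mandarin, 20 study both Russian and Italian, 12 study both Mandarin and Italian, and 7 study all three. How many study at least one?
|A∪B∪C| = 53+56+63-15-20-12+7 = 132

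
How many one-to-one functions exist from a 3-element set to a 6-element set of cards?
P(6,3) = 6!/(6-3)! = 120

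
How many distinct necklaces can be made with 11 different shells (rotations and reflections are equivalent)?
(11-1)!/2 = 3628800/2 = 1814400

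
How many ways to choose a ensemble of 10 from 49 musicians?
C(49,10) = 49!/(10!×39!) = 8217822536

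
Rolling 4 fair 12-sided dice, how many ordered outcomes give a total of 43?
Coefficient of x^43 in (x + x² + ... + x^12)^4. By inclusion-exclusion on dice exceeding 12: Σ_j (-1)^j C(4,j)·C(43-1-12j, 3) = C(4,0)·C(42,3) - C(4,1)·C(30,3) + C(4,2)·C(18,3) - C(4,3)·C(6,3) = 1·11480 - 4·4060 + 6·816 - 4·20 = 56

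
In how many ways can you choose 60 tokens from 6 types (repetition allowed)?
C(60+6-1, 6-1) = C(65, 5) = 8259888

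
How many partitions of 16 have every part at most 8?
Let r_j(i) = number of partitions of i into parts ≤ j, for i = 0..16. r_1(i) = 1 for all i; r_j(i) = r_{j-1}(i) + r_j(i-j). Rows j = 2..8: ≤2: 1 1 2 2 3 3 4 4 5 5 6 6 7 7 8 8 9; ≤3: 1 1 2 3 4 5 7 8 10 12 14 16 19 21 24 27 30; ≤4: 1 1 2 3 5 6 9 11 15 18 23 27 34 39 47 54 64; ≤5: 1 1 2 3 5 7 10 13 18 23 30 37 47 57 70 84 101; ≤6: 1 1 2 3 5 7 11 14 20 26 35 44 58 71 90 110 136; ≤7: 1 1 2 3 5 7 11 15 21 28 38 49 65 82 105 131 164; ≤8: 1 1 2 3 5 7 11 15 22 29 40 52 70 89 116 146 186. r_8(16) = 186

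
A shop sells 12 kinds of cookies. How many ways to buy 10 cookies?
C(10+12-1, 12-1) = C(21, 11) = 352716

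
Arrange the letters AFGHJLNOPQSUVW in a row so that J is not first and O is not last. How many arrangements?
By inclusion-exclusion: 14! - 2×(14-1)! + (14-2)! = 87178291200 - 12454041600 + 479001600 = 75203251200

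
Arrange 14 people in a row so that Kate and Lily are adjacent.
Treat as block: (14-1)! × 2! = 6227020800 × 2 = 12454041600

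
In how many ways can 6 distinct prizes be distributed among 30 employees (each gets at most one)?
P(30,6) = 30!/(30-6)! = 427518000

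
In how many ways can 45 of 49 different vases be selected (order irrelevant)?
C(49,45) = 49!/(45!×4!) = 211876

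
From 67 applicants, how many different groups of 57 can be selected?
C(67,57) = 67!/(57!×10!) = 247994680648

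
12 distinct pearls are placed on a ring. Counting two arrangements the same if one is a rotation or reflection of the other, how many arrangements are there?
(12-1)!/2 = 39916800/2 = 19958400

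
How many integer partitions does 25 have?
Pentagonal recurrence p(n) = p(n-1) + p(n-2) - p(n-5) - p(n-7) + p(n-12) + p(n-15) - ... gives p(0..24) = 1, 1, 2, 3, 5, 7, 11, 15, 22, 30, 42, 56, 77, 101, 135, 176, 231, 297, 385, 490, 627, 792, 1002, 1255, 1575. p(25) = p(24) + p(23) - p(20) - p(18) + p(13) + p(10) - p(3) = 1575 + 1255 - 627 - 385 + 101 + 42 - 3 = 1958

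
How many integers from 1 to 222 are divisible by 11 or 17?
⌊222/11⌋ + ⌊222/17⌋ - ⌊222/187⌋ = 20 + 13 - 1 = 32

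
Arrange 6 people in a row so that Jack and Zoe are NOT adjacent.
Total - adjacent = 6! - (6-1)!×2 = 720 - 240 = 480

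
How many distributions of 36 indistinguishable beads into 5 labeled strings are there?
C(36+5-1, 5-1) = C(40, 4) = 91390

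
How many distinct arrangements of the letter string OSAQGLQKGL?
10! / (2! × 1! × 1! × 2! × 1! × 2! × 1!) = 453600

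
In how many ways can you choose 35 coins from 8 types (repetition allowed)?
C(35+8-1, 8-1) = C(42, 7) = 26978328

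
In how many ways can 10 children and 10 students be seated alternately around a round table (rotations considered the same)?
Fix one of the children: (10-1)! ways for the remaining children, × 10! ways for the students = 362880 × 3628800 = 1316818944000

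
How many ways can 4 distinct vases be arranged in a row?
4! = 24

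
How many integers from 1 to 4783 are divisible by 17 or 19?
⌊4783/17⌋ + ⌊4783/19⌋ - ⌊4783/323⌋ = 281 + 251 - 14 = 518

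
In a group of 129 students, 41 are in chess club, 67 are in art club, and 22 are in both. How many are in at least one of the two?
|A∪B| = |A| + |B| - |A∩B| = 41 + 67 - 22 = 86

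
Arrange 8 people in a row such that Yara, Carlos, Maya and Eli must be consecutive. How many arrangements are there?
Treat the 4 as one block: (8-4+1)! × 4! = 120 × 24 = 2880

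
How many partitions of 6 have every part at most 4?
Let r_j(i) = number of partitions of i into parts ≤ j, for i = 0..6. r_1(i) = 1 for all i; r_j(i) = r_{j-1}(i) + r_j(i-j). Rows j = 2..4: ≤2: 1 1 2 2 3 3 4; ≤3: 1 1 2 3 4 5 7; ≤4: 1 1 2 3 5 6 9. r_4(6) = 9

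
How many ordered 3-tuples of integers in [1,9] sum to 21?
Coefficient of x^21 in (x + x² + ... + x^9)^3. By inclusion-exclusion on dice exceeding 9: Σ_j (-1)^j C(3,j)·C(21-1-9j, 2) = C(3,0)·C(20,2) - C(3,1)·C(11,2) + C(3,2)·C(2,2) = 1·190 - 3·55 + 3·1 = 28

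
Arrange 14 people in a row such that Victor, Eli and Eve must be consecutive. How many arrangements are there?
Treat the 3 as one block: (14-3+1)! × 3! = 479001600 × 6 = 2874009600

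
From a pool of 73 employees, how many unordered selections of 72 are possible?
C(73,72) = 73!/(72!×1!) = 73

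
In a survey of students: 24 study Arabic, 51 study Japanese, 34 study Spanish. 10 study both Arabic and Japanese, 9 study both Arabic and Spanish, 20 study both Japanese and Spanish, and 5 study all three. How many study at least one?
|A∪B∪C| = 24+51+34-10-9-20+5 = 75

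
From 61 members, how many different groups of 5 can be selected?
C(61,5) = 61!/(5!×56!) = 5949147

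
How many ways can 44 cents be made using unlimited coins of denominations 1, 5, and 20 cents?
Coefficient of x^44 in 1/(1-x^1) · 1/(1-x^5) · 1/(1-x^20). Case on j = number of 20-cent coins (j = 0..2); remainder r = 44 - 20j is made from {1,5} in ⌊r/5⌋+1 ways. r = 44, 24, 4 → 9 + 5 + 1 = 15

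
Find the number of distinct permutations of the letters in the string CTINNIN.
7! / (1! × 2! × 3! × 1!) = 420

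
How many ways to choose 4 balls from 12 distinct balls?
C(12,4) = 12!/(4!×8!) = 495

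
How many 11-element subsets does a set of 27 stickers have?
C(27,11) = 27!/(11!×16!) = 13037895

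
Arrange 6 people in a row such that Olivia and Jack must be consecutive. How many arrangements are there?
Treat the 2 as one block: (6-2+1)! × 2! = 120 × 2 = 240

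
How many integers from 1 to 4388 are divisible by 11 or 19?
⌊4388/11⌋ + ⌊4388/19⌋ - ⌊4388/209⌋ = 398 + 230 - 20 = 608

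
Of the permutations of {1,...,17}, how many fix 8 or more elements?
Exactly j fixed points: C(17,j)·!(17-j); sum over j ≥ 8 (derangement numbers via !m = (m-1)·(!(m-1) + !(m-2)): !0..!9 = 1, 0, 1, 2, 9, 44, 265, 1854, 14833, 133496). Σ_{j=8}^{17} C(17,j)·!(17-j) = C(17,8)·!9 + C(17,9)·!8 + C(17,10)·!7 + C(17,11)·!6 + C(17,12)·!5 + C(17,13)·!4 + C(17,14)·!3 + C(17,15)·!2 + C(17,16)·!1 + C(17,17)·!0 = 24310·133496 + 24310·14833 + 19448·1854 + 12376·265 + 6188·44 + 2380·9 + 680·2 + 136·1 + 17·0 + 1·1 = 3645509411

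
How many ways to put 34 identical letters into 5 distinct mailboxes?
C(34+5-1, 5-1) = C(38, 4) = 73815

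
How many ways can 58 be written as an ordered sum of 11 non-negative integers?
C(58+11-1, 11-1) = C(68, 10) = 290752384208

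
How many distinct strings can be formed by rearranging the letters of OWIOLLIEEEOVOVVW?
16! / (2! × 4! × 3! × 2! × 3! × 2!) = 3027024000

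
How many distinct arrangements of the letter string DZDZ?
4! / (2! × 2!) = 6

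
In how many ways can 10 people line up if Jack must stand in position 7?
Fix one position: (10-1)! = 362880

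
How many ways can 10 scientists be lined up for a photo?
10! = 3628800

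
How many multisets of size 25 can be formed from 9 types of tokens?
C(25+9-1, 9-1) = C(33, 8) = 13884156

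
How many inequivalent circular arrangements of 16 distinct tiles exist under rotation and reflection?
(16-1)!/2 = 1307674368000/2 = 653837184000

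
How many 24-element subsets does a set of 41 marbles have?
C(41,24) = 41!/(24!×17!) = 151584480450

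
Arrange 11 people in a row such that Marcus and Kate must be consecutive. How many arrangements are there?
Treat the 2 as one block: (11-2+1)! × 2! = 3628800 × 2 = 7257600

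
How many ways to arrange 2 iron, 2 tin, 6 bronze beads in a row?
10! / (2! × 2! × 6!) = 1260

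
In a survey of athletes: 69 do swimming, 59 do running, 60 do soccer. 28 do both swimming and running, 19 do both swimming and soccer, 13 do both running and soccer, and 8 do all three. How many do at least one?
|A∪B∪C| = 69+59+60-28-19-13+8 = 136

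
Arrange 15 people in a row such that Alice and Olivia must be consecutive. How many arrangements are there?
Treat the 2 as one block: (15-2+1)! × 2! = 87178291200 × 2 = 174356582400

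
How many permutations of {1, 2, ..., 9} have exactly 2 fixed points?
Choose the 2 fixed points C(9,2) = 36, derange the rest: !7 = Σ_{j=0}^{7} (-1)^j·7!/j! = 5040 - 5040 + 2520 - 840 + 210 - 42 + 7 - 1 = 1854. Product = 36 × 1854 = 66744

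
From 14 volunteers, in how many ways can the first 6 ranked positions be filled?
P(14,6) = 14!/(14-6)! = 2162160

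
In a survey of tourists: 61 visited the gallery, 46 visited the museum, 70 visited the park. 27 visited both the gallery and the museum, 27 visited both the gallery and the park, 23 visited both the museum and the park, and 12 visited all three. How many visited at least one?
|A∪B∪C| = 61+46+70-27-27-23+12 = 112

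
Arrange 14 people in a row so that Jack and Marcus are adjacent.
Treat as block: (14-1)! × 2! = 6227020800 × 2 = 12454041600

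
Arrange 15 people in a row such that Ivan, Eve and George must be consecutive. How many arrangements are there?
Treat the 3 as one block: (15-3+1)! × 3! = 6227020800 × 6 = 37362124800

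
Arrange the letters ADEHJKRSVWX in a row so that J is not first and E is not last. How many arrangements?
By inclusion-exclusion: 11! - 2×(11-1)! + (11-2)! = 39916800 - 7257600 + 362880 = 33022080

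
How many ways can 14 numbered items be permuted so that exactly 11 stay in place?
Choose the 11 fixed points C(14,11) = 364, derange the rest: !3 = Σ_{j=0}^{3} (-1)^j·3!/j! = 6 - 6 + 3 - 1 = 2. Product = 364 × 2 = 728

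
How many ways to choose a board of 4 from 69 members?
C(69,4) = 69!/(4!×65!) = 864501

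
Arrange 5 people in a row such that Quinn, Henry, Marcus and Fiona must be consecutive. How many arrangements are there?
Treat the 4 as one block: (5-4+1)! × 4! = 2 × 24 = 48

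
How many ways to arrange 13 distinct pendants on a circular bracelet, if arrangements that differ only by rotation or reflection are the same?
(13-1)!/2 = 479001600/2 = 239500800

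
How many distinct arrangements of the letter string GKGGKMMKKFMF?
12! / (3! × 3! × 2! × 4!) = 277200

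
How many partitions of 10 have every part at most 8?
Let r_j(i) = number of partitions of i into parts ≤ j, for i = 0..10. r_1(i) = 1 for all i; r_j(i) = r_{j-1}(i) + r_j(i-j). Rows j = 2..8: ≤2: 1 1 2 2 3 3 4 4 5 5 6; ≤3: 1 1 2 3 4 5 7 8 10 12 14; ≤4: 1 1 2 3 5 6 9 11 15 18 23; ≤5: 1 1 2 3 5 7 10 13 18 23 30; ≤6: 1 1 2 3 5 7 11 14 20 26 35; ≤7: 1 1 2 3 5 7 11 15 21 28 38; ≤8: 1 1 2 3 5 7 11 15 22 29 40. r_8(10) = 40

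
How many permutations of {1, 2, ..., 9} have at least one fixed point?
Complement of the derangements. !9 = Σ_{j=0}^{9} (-1)^j·9!/j! = 362880 - 362880 + 181440 - 60480 + 15120 - 3024 + 504 - 72 + 9 - 1 = 133496. 9! - !9 = 362880 - 133496 = 229384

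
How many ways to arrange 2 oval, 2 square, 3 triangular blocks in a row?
7! / (2! × 2! × 3!) = 210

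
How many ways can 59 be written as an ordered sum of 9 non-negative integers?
C(59+9-1, 9-1) = C(67, 8) = 6522361560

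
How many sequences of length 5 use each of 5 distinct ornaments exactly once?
5! = 120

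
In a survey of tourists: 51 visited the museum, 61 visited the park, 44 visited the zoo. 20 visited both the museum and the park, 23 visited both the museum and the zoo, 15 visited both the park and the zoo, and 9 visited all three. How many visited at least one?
|A∪B∪C| = 51+61+44-20-23-15+9 = 107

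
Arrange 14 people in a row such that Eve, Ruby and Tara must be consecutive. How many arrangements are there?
Treat the 3 as one block: (14-3+1)! × 3! = 479001600 × 6 = 2874009600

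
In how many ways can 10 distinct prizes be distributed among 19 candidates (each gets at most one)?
P(19,10) = 19!/(19-10)! = 335221286400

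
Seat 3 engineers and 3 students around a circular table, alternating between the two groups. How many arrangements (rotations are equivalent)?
Fix one of the engineers: (3-1)! ways for the remaining engineers, × 3! ways for the students = 2 × 6 = 12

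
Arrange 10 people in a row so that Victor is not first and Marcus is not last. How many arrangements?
By inclusion-exclusion: 10! - 2×(10-1)! + (10-2)! = 3628800 - 725760 + 40320 = 2943360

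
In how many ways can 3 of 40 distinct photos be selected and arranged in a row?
P(40,3) = 40!/(40-3)! = 59280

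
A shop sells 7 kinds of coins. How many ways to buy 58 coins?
C(58+7-1, 7-1) = C(64, 6) = 74974368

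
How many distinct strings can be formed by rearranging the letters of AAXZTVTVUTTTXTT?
15! / (7! × 2! × 2! × 1! × 1! × 2!) = 32432400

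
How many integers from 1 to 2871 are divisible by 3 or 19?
⌊2871/3⌋ + ⌊2871/19⌋ - ⌊2871/57⌋ = 957 + 151 - 50 = 1058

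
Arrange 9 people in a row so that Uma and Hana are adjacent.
Treat as block: (9-1)! × 2! = 40320 × 2 = 80640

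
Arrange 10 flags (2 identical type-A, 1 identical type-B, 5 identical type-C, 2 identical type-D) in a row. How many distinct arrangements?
10! / (2! × 1! × 5! × 2!) = 7560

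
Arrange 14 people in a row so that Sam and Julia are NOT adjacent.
Total - adjacent = 14! - (14-1)!×2 = 87178291200 - 12454041600 = 74724249600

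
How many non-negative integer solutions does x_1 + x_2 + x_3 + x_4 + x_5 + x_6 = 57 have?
C(57+6-1, 6-1) = C(62, 5) = 6471002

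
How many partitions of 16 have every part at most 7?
Let r_j(i) = number of partitions of i into parts ≤ j, for i = 0..16. r_1(i) = 1 for all i; r_j(i) = r_{j-1}(i) + r_j(i-j). Rows j = 2..7: ≤2: 1 1 2 2 3 3 4 4 5 5 6 6 7 7 8 8 9; ≤3: 1 1 2 3 4 5 7 8 10 12 14 16 19 21 24 27 30; ≤4: 1 1 2 3 5 6 9 11 15 18 23 27 34 39 47 54 64; ≤5: 1 1 2 3 5 7 10 13 18 23 30 37 47 57 70 84 101; ≤6: 1 1 2 3 5 7 11 14 20 26 35 44 58 71 90 110 136; ≤7: 1 1 2 3 5 7 11 15 21 28 38 49 65 82 105 131 164. r_7(16) = 164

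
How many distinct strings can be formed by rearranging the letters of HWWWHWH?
7! / (4! × 3!) = 35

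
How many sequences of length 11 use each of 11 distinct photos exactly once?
11! = 39916800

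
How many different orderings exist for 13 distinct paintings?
13! = 6227020800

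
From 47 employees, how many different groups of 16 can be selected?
C(47,16) = 47!/(16!×31!) = 1503232609098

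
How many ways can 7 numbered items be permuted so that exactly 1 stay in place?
Choose the 1 fixed point C(7,1) = 7, derange the rest: !6 = Σ_{j=0}^{6} (-1)^j·6!/j! = 720 - 720 + 360 - 120 + 30 - 6 + 1 = 265. Product = 7 × 265 = 1855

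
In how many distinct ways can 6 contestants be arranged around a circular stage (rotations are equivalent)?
Circular: fix one position, arrange the rest. (6-1)! = 120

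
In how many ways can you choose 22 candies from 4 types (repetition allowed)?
C(22+4-1, 4-1) = C(25, 3) = 2300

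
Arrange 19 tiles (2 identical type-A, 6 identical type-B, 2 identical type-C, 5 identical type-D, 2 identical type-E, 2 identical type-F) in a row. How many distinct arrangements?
19! / (2! × 6! × 2! × 5! × 2! × 2!) = 87995587680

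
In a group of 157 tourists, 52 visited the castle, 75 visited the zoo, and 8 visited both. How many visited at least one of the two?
|A∪B| = |A| + |B| - |A∩B| = 52 + 75 - 8 = 119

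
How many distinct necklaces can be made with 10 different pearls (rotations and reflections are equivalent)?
(10-1)!/2 = 362880/2 = 181440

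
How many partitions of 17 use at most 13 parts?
By conjugation, equals partitions of 17 into parts ≤ 13. Let r_j(i) = number of partitions of i into parts ≤ j, for i = 0..17. r_1(i) = 1 for all i; r_j(i) = r_{j-1}(i) + r_j(i-j). Rows j = 2..13: ≤2: 1 1 2 2 3 3 4 4 5 5 6 6 7 7 8 8 9 9; ≤3: 1 1 2 3 4 5 7 8 10 12 14 16 19 21 24 27 30 33; ≤4: 1 1 2 3 5 6 9 11 15 18 23 27 34 39 47 54 64 72; ≤5: 1 1 2 3 5 7 10 13 18 23 30 37 47 57 70 84 101 119; ≤6: 1 1 2 3 5 7 11 14 20 26 35 44 58 71 90 110 136 163; ≤7: 1 1 2 3 5 7 11 15 21 28 38 49 65 82 105 131 164 201; ≤8: 1 1 2 3 5 7 11 15 22 29 40 52 70 89 116 146 186 230; ≤9: 1 1 2 3 5 7 11 15 22 30 41 54 73 94 123 157 201 252; ≤10: 1 1 2 3 5 7 11 15 22 30 42 55 75 97 128 164 212 267; ≤11: 1 1 2 3 5 7 11 15 22 30 42 56 76 99 131 169 219 278; ≤12: 1 1 2 3 5 7 11 15 22 30 42 56 77 100 133 172 224 285; ≤13: 1 1 2 3 5 7 11 15 22 30 42 56 77 101 134 174 227 290. r_13(17) = 290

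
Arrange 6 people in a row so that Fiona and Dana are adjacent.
Treat as block: (6-1)! × 2! = 120 × 2 = 240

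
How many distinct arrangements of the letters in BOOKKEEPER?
10! / (1! × 2! × 2! × 3! × 1! × 1!) = 151200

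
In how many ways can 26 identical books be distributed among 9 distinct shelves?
C(26+9-1, 9-1) = C(34, 8) = 18156204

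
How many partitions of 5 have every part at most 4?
Let r_j(i) = number of partitions of i into parts ≤ j, for i = 0..5. r_1(i) = 1 for all i; r_j(i) = r_{j-1}(i) + r_j(i-j). Rows j = 2..4: ≤2: 1 1 2 2 3 3; ≤3: 1 1 2 3 4 5; ≤4: 1 1 2 3 5 6. r_4(5) = 6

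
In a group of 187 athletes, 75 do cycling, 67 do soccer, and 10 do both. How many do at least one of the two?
|A∪B| = |A| + |B| - |A∩B| = 75 + 67 - 10 = 132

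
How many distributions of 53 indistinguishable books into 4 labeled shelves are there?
C(53+4-1, 4-1) = C(56, 3) = 27720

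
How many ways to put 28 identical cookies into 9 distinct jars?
C(28+9-1, 9-1) = C(36, 8) = 30260340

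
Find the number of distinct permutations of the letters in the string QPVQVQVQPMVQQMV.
15! / (2! × 5! × 6! × 2!) = 3783780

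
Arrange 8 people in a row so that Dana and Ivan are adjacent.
Treat as block: (8-1)! × 2! = 5040 × 2 = 10080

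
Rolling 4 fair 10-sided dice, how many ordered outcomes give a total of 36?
Coefficient of x^36 in (x + x² + ... + x^10)^4. By inclusion-exclusion on dice exceeding 10: Σ_j (-1)^j C(4,j)·C(36-1-10j, 3) = C(4,0)·C(35,3) - C(4,1)·C(25,3) + C(4,2)·C(15,3) - C(4,3)·C(5,3) = 1·6545 - 4·2300 + 6·455 - 4·10 = 35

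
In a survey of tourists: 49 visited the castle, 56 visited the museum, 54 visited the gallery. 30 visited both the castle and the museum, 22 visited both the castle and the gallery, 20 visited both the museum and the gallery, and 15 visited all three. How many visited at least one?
|A∪B∪C| = 49+56+54-30-22-20+15 = 102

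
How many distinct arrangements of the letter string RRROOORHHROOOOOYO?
17! / (9! × 5! × 1! × 2!) = 4084080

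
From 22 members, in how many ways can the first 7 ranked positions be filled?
P(22,7) = 22!/(22-7)! = 859541760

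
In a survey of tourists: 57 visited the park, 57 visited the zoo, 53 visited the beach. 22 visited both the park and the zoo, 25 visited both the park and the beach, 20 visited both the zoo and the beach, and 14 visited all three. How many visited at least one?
|A∪B∪C| = 57+57+53-22-25-20+14 = 114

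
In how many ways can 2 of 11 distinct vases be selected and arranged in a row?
P(11,2) = 11!/(11-2)! = 110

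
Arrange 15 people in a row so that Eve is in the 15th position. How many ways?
Fix one position: (15-1)! = 87178291200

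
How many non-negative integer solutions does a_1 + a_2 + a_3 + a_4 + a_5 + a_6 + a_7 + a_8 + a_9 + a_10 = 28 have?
C(28+10-1, 10-1) = C(37, 9) = 124403620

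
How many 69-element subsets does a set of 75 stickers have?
C(75,69) = 75!/(69!×6!) = 201359550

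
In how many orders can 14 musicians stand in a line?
14! = 87178291200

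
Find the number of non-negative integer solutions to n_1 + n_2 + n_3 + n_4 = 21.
C(21+4-1, 4-1) = C(24, 3) = 2024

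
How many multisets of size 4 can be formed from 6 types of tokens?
C(4+6-1, 6-1) = C(9, 5) = 126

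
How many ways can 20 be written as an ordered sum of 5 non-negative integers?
C(20+5-1, 5-1) = C(24, 4) = 10626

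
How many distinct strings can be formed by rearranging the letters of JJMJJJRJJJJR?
12! / (9! × 1! × 2!) = 660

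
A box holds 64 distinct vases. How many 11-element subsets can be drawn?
C(64,11) = 64!/(11!×53!) = 743595781824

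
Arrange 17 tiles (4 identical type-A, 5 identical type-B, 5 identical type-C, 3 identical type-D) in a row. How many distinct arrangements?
17! / (4! × 5! × 5! × 3!) = 171531360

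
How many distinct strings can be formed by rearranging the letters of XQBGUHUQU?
9! / (1! × 1! × 3! × 2! × 1! × 1!) = 30240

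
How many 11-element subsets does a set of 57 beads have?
C(57,11) = 57!/(11!×46!) = 184509266760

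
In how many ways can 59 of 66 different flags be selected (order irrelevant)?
C(66,59) = 66!/(59!×7!) = 778789440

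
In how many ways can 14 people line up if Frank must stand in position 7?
Fix one position: (14-1)! = 6227020800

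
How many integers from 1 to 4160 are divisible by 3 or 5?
⌊4160/3⌋ + ⌊4160/5⌋ - ⌊4160/15⌋ = 1386 + 832 - 277 = 1941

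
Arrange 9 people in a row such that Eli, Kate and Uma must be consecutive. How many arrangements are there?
Treat the 3 as one block: (9-3+1)! × 3! = 5040 × 6 = 30240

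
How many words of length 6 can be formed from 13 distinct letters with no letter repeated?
P(13,6) = 13!/(13-6)! = 1235520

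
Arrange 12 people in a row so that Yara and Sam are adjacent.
Treat as block: (12-1)! × 2! = 39916800 × 2 = 79833600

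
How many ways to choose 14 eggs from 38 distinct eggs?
C(38,14) = 38!/(14!×24!) = 9669554100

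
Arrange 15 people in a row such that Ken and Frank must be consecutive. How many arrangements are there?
Treat the 2 as one block: (15-2+1)! × 2! = 87178291200 × 2 = 174356582400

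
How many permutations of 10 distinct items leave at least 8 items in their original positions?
Exactly j fixed points: C(10,j)·!(10-j); sum over j ≥ 8 (derangement numbers via !m = (m-1)·(!(m-1) + !(m-2)): !0..!2 = 1, 0, 1). Σ_{j=8}^{10} C(10,j)·!(10-j) = C(10,8)·!2 + C(10,9)·!1 + C(10,10)·!0 = 45·1 + 10·0 + 1·1 = 46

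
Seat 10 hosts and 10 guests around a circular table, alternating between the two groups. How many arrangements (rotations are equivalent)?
Fix one of the hosts: (10-1)! ways for the remaining hosts, × 10! ways for the guests = 362880 × 3628800 = 1316818944000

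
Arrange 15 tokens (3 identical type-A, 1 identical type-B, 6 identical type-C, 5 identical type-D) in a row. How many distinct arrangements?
15! / (3! × 1! × 6! × 5!) = 2522520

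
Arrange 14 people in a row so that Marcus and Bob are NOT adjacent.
Total - adjacent = 14! - (14-1)!×2 = 87178291200 - 12454041600 = 74724249600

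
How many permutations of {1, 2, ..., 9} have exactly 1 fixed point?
Choose the 1 fixed point C(9,1) = 9, derange the rest: !8 = Σ_{j=0}^{8} (-1)^j·8!/j! = 40320 - 40320 + 20160 - 6720 + 1680 - 336 + 56 - 8 + 1 = 14833. Product = 9 × 14833 = 133497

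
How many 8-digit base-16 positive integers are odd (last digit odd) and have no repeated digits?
Last∈{1,3,5,7,9,11,13,15}. Last=0: 0. Last nonzero: 8×14×P(14,6) = 242161920. Total = 242161920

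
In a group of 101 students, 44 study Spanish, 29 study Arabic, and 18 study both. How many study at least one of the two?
|A∪B| = |A| + |B| - |A∩B| = 44 + 29 - 18 = 55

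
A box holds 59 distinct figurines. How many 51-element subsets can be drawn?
C(59,51) = 59!/(51!×8!) = 2217471399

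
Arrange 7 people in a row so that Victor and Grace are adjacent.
Treat as block: (7-1)! × 2! = 720 × 2 = 1440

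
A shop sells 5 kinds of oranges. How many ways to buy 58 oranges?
C(58+5-1, 5-1) = C(62, 4) = 557845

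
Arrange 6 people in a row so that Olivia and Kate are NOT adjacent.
Total - adjacent = 6! - (6-1)!×2 = 720 - 240 = 480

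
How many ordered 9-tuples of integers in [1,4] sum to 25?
Coefficient of x^25 in (x + x² + ... + x^4)^9. By inclusion-exclusion on dice exceeding 4: Σ_j (-1)^j C(9,j)·C(25-1-4j, 8) = C(9,0)·C(24,8) - C(9,1)·C(20,8) + C(9,2)·C(16,8) - C(9,3)·C(12,8) + C(9,4)·C(8,8) = 1·735471 - 9·125970 + 36·12870 - 84·495 + 126·1 = 23607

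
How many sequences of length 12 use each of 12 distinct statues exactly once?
12! = 479001600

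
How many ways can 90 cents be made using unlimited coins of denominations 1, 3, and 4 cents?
Coefficient of x^90 in 1/(1-x^1) · 1/(1-x^3) · 1/(1-x^4). Case on j = number of 4-cent coins (j = 0..22); remainder r = 90 - 4j is made from {1,3} in ⌊r/3⌋+1 ways. r = 90, 86, 82, 78, 74, 70, 66, 62, 58, 54, 50, 46, 42, 38, 34, 30, 26, 22, 18, 14, 10, 6, 2 → 31 + 29 + 28 + 27 + 25 + 24 + 23 + 21 + 20 + 19 + 17 + 16 + 15 + 13 + 12 + 11 + 9 + 8 + 7 + 5 + 4 + 3 + 1 = 368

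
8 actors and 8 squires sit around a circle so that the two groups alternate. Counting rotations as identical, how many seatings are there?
Fix one of the actors: (8-1)! ways for the remaining actors, × 8! ways for the squires = 5040 × 40320 = 203212800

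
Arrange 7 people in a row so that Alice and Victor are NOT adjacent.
Total - adjacent = 7! - (7-1)!×2 = 5040 - 1440 = 3600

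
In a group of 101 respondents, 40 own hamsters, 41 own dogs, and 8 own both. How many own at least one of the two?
|A∪B| = |A| + |B| - |A∩B| = 40 + 41 - 8 = 73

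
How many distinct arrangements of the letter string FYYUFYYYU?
9! / (5! × 2! × 2!) = 756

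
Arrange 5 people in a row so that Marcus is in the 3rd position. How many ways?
Fix one position: (5-1)! = 24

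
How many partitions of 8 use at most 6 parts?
By conjugation, equals partitions of 8 into parts ≤ 6. Let r_j(i) = number of partitions of i into parts ≤ j, for i = 0..8. r_1(i) = 1 for all i; r_j(i) = r_{j-1}(i) + r_j(i-j). Rows j = 2..6: ≤2: 1 1 2 2 3 3 4 4 5; ≤3: 1 1 2 3 4 5 7 8 10; ≤4: 1 1 2 3 5 6 9 11 15; ≤5: 1 1 2 3 5 7 10 13 18; ≤6: 1 1 2 3 5 7 11 14 20. r_6(8) = 20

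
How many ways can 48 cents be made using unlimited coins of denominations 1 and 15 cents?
Coefficient of x^48 in 1/(1-x^1) · 1/(1-x^15). Use j coins of 15 for j = 0..⌊48/15⌋ = 3, the rest in 1s: 3 + 1 = 4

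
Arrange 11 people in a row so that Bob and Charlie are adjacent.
Treat as block: (11-1)! × 2! = 3628800 × 2 = 7257600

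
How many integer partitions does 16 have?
Pentagonal recurrence p(n) = p(n-1) + p(n-2) - p(n-5) - p(n-7) + p(n-12) + p(n-15) - ... gives p(0..15) = 1, 1, 2, 3, 5, 7, 11, 15, 22, 30, 42, 56, 77, 101, 135, 176. p(16) = p(15) + p(14) - p(11) - p(9) + p(4) + p(1) = 176 + 135 - 56 - 30 + 5 + 1 = 231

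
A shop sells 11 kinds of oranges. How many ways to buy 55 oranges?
C(55+11-1, 11-1) = C(65, 10) = 179013799328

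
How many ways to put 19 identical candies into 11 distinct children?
C(19+11-1, 11-1) = C(29, 10) = 20030010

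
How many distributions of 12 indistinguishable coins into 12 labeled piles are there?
C(12+12-1, 12-1) = C(23, 11) = 1352078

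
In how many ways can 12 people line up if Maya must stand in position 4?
Fix one position: (12-1)! = 39916800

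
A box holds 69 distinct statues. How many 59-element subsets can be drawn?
C(69,59) = 69!/(59!×10!) = 340032449328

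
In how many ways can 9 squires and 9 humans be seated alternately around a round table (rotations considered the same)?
Fix one of the squires: (9-1)! ways for the remaining squires, × 9! ways for the humans = 40320 × 362880 = 14631321600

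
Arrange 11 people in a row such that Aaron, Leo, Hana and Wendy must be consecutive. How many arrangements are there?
Treat the 4 as one block: (11-4+1)! × 4! = 40320 × 24 = 967680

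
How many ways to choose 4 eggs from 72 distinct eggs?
C(72,4) = 72!/(4!×68!) = 1028790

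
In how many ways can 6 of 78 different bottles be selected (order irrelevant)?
C(78,6) = 78!/(6!×72!) = 256851595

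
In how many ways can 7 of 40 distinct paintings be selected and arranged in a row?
P(40,7) = 40!/(40-7)! = 93963542400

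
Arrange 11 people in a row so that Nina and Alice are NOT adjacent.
Total - adjacent = 11! - (11-1)!×2 = 39916800 - 7257600 = 32659200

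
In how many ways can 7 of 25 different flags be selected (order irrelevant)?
C(25,7) = 25!/(7!×18!) = 480700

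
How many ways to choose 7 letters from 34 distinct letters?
C(34,7) = 34!/(7!×27!) = 5379616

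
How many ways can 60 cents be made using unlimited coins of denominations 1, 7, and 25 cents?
Coefficient of x^60 in 1/(1-x^1) · 1/(1-x^7) · 1/(1-x^25). Case on j = number of 25-cent coins (j = 0..2); remainder r = 60 - 25j is made from {1,7} in ⌊r/7⌋+1 ways. r = 60, 35, 10 → 9 + 6 + 2 = 17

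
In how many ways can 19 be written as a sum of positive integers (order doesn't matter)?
Pentagonal recurrence p(n) = p(n-1) + p(n-2) - p(n-5) - p(n-7) + p(n-12) + p(n-15) - ... gives p(0..18) = 1, 1, 2, 3, 5, 7, 11, 15, 22, 30, 42, 56, 77, 101, 135, 176, 231, 297, 385. p(19) = p(18) + p(17) - p(14) - p(12) + p(7) + p(4) = 385 + 297 - 135 - 77 + 15 + 5 = 490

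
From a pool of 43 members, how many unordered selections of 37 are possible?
C(43,37) = 43!/(37!×6!) = 6096454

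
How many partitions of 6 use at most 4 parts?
By conjugation, equals partitions of 6 into parts ≤ 4. Let r_j(i) = number of partitions of i into parts ≤ j, for i = 0..6. r_1(i) = 1 for all i; r_j(i) = r_{j-1}(i) + r_j(i-j). Rows j = 2..4: ≤2: 1 1 2 2 3 3 4; ≤3: 1 1 2 3 4 5 7; ≤4: 1 1 2 3 5 6 9. r_4(6) = 9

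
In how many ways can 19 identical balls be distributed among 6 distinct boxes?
C(19+6-1, 6-1) = C(24, 5) = 42504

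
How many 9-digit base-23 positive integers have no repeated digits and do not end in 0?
Last digit: 22 nonzero choices. First digit: 21 (nonzero, ≠last). Middle 7: P(21,7) = 586051200. Total = 270755654400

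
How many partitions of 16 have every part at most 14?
Let r_j(i) = number of partitions of i into parts ≤ j, for i = 0..16. r_1(i) = 1 for all i; r_j(i) = r_{j-1}(i) + r_j(i-j). Rows j = 2..14: ≤2: 1 1 2 2 3 3 4 4 5 5 6 6 7 7 8 8 9; ≤3: 1 1 2 3 4 5 7 8 10 12 14 16 19 21 24 27 30; ≤4: 1 1 2 3 5 6 9 11 15 18 23 27 34 39 47 54 64; ≤5: 1 1 2 3 5 7 10 13 18 23 30 37 47 57 70 84 101; ≤6: 1 1 2 3 5 7 11 14 20 26 35 44 58 71 90 110 136; ≤7: 1 1 2 3 5 7 11 15 21 28 38 49 65 82 105 131 164; ≤8: 1 1 2 3 5 7 11 15 22 29 40 52 70 89 116 146 186; ≤9: 1 1 2 3 5 7 11 15 22 30 41 54 73 94 123 157 201; ≤10: 1 1 2 3 5 7 11 15 22 30 42 55 75 97 128 164 212; ≤11: 1 1 2 3 5 7 11 15 22 30 42 56 76 99 131 169 219; ≤12: 1 1 2 3 5 7 11 15 22 30 42 56 77 100 133 172 224; ≤13: 1 1 2 3 5 7 11 15 22 30 42 56 77 101 134 174 227; ≤14: 1 1 2 3 5 7 11 15 22 30 42 56 77 101 135 175 229. r_14(16) = 229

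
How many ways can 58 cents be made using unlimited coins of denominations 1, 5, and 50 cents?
Coefficient of x^58 in 1/(1-x^1) · 1/(1-x^5) · 1/(1-x^50). Case on j = number of 50-cent coins (j = 0..1); remainder r = 58 - 50j is made from {1,5} in ⌊r/5⌋+1 ways. r = 58, 8 → 12 + 2 = 14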